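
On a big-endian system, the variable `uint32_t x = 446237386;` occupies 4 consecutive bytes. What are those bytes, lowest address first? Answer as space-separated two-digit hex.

1A 99 0A CA

446237386 in hexadecimal, padded to 32 bits, is 0x1A990ACA.
Split into bytes (most-significant first): 1A 99 0A CA.
In big-endian order the high byte comes first in memory.
So the memory order matches the most-significant-first order: 1A 99 0A CA.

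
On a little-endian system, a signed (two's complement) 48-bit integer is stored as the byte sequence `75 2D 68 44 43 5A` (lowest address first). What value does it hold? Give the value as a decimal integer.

Little-endian stores the least-significant byte at the lowest address.
Reassemble most-significant byte first: 5A 43 44 68 2D 75 → 0x5A4344682D75.
0x5A4344682D75 = 99244956986741.

99244956986741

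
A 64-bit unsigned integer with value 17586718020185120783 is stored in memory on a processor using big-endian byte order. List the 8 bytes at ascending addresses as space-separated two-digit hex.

F4 10 92 DC 66 18 60 0F

17586718020185120783 in hexadecimal, padded to 64 bits, is 0xF41092DC6618600F.
Split into bytes (most-significant first): F4 10 92 DC 66 18 60 0F.
Big-endian: lowest address holds the most-significant byte.
So the memory order matches the most-significant-first order: F4 10 92 DC 66 18 60 0F.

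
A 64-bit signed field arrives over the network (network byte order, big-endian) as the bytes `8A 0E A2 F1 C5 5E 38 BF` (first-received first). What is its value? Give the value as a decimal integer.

-8498676287519442753

Big-endian stores the most-significant byte at the lowest address.
The bytes are already most-significant first: 0x8A0EA2F1C55E38BF.
Top bit is set, so as a signed 64-bit value this is 0x8A0EA2F1C55E38BF − 2^64 = -8498676287519442753.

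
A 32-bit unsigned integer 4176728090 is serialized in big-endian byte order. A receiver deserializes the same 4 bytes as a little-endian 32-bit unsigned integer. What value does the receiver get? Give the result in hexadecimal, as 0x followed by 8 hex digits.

0x1AD0F3F8

4176728090 in 32-bit hexadecimal is 0xF8F3D01A.
Stored big-endian, the bytes at ascending addresses are F8 F3 D0 1A.
Read back as little-endian, the first byte is least significant, giving 0x1AD0F3F8.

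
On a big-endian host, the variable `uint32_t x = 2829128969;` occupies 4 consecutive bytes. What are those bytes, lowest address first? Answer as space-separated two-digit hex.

2829128969 in hexadecimal, padded to 32 bits, is 0xA8A11509.
Split into bytes (most-significant first): A8 A1 15 09.
Big-endian stores the most-significant byte at the lowest address.
So the memory order matches the most-significant-first order: A8 A1 15 09.

A8 A1 15 09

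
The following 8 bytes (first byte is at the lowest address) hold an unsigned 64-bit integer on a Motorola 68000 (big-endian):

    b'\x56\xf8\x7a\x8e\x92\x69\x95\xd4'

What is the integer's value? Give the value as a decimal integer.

6266893634246383060

Big-endian stores the most-significant byte at the lowest address.
The bytes are already most-significant first: 0x56F87A8E926995D4.
0x56F87A8E926995D4 = 6266893634246383060.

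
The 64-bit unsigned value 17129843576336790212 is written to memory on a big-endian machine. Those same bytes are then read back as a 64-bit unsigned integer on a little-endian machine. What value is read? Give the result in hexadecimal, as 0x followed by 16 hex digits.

17129843576336790212 in 64-bit hexadecimal is 0xEDB96DF9918FB2C4.
Stored big-endian, the bytes at ascending addresses are ED B9 6D F9 91 8F B2 C4.
Read back as little-endian, the first byte is least significant, giving 0xC4B28F91F96DB9ED.

0xC4B28F91F96DB9ED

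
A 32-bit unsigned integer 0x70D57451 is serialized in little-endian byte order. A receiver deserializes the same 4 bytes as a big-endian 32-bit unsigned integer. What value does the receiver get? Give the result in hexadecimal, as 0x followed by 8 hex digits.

0x5174D570

Stored little-endian, the bytes at ascending addresses are 51 74 D5 70.
Read back as big-endian, the last byte is least significant, giving 0x5174D570.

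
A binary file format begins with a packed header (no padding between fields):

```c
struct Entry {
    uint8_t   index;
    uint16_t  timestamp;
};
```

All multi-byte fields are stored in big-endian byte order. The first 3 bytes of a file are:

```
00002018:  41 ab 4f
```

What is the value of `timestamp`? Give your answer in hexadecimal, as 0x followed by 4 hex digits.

`timestamp` follows `index` (1 byte), so it starts at byte offset 1 and occupies 2 bytes.
Bytes at offsets 1..2: AB 4F.
Big-endian: lowest address holds the most-significant byte.
The bytes are already most-significant first: 0xAB4F.

0xAB4F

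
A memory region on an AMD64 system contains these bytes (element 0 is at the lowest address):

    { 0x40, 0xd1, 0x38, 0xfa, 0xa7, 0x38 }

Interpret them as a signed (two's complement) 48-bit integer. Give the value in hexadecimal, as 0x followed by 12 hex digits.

0x38A7FA38D140

In little-endian order the low byte comes first in memory.
Reassemble most-significant byte first: 38 A7 FA 38 D1 40 → 0x38A7FA38D140.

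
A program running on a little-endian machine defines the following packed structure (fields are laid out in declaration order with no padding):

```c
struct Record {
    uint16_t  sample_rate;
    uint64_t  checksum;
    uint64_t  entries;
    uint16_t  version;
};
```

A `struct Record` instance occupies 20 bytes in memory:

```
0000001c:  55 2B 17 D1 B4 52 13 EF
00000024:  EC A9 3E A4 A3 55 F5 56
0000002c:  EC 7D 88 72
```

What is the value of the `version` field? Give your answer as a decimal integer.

`version` follows `sample_rate` (2 B), `checksum` (8 B), `entries` (8 B), so it starts at offset 2 + 8 + 8 = 18 and occupies 2 bytes.
Bytes at offsets 18..19: 88 72.
In little-endian order the low byte comes first in memory.
Reassemble most-significant byte first: 72 88 → 0x7288.
0x7288 = 29320.

29320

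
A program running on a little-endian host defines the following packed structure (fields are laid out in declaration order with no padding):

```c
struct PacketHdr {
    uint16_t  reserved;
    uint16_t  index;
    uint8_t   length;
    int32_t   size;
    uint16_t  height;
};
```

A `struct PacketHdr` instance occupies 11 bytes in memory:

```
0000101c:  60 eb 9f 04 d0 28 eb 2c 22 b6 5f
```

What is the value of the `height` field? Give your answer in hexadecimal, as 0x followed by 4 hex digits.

`height` follows `reserved` (2 B), `index` (2 B), `length` (1 B), `size` (4 B), so it starts at offset 2 + 2 + 1 + 4 = 9 and occupies 2 bytes.
Bytes at offsets 9..10: B6 5F.
Little-endian stores the least-significant byte at the lowest address.
Reassemble most-significant byte first: 5F B6 → 0x5FB6.

0x5FB6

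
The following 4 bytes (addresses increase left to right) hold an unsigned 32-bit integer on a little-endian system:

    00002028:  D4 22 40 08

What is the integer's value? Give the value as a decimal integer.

Little-endian stores the least-significant byte at the lowest address.
Reassemble most-significant byte first: 08 40 22 D4 → 0x084022D4.
0x084022D4 = 138420948.

138420948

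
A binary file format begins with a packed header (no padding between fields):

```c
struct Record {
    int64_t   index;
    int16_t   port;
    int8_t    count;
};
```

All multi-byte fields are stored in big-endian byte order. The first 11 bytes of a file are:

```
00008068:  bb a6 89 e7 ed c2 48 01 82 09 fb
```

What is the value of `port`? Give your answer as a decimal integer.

-32247

`port` follows `index` (8 bytes), so it starts at byte offset 8 and occupies 2 bytes.
Bytes at offsets 8..9: 82 09.
Big-endian: lowest address holds the most-significant byte.
The bytes are already most-significant first: 0x8209.
Top bit is set, so as a signed 16-bit value this is 0x8209 − 2^16 = -32247.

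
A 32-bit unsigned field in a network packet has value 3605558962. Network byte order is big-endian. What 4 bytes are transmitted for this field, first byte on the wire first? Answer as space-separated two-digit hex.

3605558962 in hexadecimal, padded to 32 bits, is 0xD6E876B2.
Split into bytes (most-significant first): D6 E8 76 B2.
In big-endian order the high byte comes first in memory.
So the memory order matches the most-significant-first order: D6 E8 76 B2.

D6 E8 76 B2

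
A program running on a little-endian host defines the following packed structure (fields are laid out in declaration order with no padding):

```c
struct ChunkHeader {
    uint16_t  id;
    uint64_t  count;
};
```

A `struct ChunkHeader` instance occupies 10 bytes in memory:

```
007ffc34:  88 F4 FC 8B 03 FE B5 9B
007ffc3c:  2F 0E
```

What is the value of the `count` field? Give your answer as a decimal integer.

1022206846389423100

`count` follows `id` (2 bytes), so it starts at byte offset 2 and occupies 8 bytes.
Bytes at offsets 2..9: FC 8B 03 FE B5 9B 2F 0E.
In little-endian order the low byte comes first in memory.
Reassemble most-significant byte first: 0E 2F 9B B5 FE 03 8B FC → 0x0E2F9BB5FE038BFC.
0x0E2F9BB5FE038BFC = 1022206846389423100.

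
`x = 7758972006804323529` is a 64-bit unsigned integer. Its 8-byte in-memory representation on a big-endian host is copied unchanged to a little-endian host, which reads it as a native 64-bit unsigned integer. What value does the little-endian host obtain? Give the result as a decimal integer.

7758972006804323529 in 64-bit hexadecimal is 0x6BAD67EE6FC57CC9.
Stored big-endian, the bytes at ascending addresses are 6B AD 67 EE 6F C5 7C C9.
Read back as little-endian, the first byte is least significant, giving 0xC97CC56FEE67AD6B.
0xC97CC56FEE67AD6B = 14518696383267450219.

14518696383267450219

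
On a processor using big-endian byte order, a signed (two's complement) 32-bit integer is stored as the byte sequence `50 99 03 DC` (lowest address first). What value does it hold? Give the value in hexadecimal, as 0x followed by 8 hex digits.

0x509903DC

In big-endian order the high byte comes first in memory.
The bytes are already most-significant first: 0x509903DC.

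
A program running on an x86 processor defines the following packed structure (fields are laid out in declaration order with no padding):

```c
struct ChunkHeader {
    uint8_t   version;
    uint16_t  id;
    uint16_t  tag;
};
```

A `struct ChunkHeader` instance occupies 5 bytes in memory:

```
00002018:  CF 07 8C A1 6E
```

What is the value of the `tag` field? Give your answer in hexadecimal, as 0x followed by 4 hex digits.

`tag` follows `version` (1 B), `id` (2 B), so it starts at offset 1 + 2 = 3 and occupies 2 bytes.
Bytes at offsets 3..4: A1 6E.
In little-endian order the low byte comes first in memory.
Reassemble most-significant byte first: 6E A1 → 0x6EA1.

0x6EA1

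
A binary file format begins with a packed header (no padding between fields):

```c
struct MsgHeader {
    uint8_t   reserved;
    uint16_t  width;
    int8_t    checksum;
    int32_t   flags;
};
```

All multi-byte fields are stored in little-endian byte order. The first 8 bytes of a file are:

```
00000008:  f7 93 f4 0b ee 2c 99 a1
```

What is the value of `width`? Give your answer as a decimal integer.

`width` follows `reserved` (1 byte), so it starts at byte offset 1 and occupies 2 bytes.
Bytes at offsets 1..2: 93 F4.
Little-endian stores the least-significant byte at the lowest address.
Reassemble most-significant byte first: F4 93 → 0xF493.
0xF493 = 62611.

62611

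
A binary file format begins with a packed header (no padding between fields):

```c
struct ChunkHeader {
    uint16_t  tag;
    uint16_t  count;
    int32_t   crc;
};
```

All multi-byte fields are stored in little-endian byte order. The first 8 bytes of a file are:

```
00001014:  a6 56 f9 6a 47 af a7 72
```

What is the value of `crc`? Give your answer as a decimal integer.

1923592007

`crc` follows `tag` (2 B), `count` (2 B), so it starts at offset 2 + 2 = 4 and occupies 4 bytes.
Bytes at offsets 4..7: 47 AF A7 72.
Little-endian stores the least-significant byte at the lowest address.
Reassemble most-significant byte first: 72 A7 AF 47 → 0x72A7AF47.
0x72A7AF47 = 1923592007.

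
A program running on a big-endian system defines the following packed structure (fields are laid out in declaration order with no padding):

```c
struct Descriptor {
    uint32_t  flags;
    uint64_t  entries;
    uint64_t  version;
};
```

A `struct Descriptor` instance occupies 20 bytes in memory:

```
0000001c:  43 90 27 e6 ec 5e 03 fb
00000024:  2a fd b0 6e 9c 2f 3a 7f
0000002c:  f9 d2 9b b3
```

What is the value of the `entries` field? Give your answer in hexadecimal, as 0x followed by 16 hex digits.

`entries` follows `flags` (4 bytes), so it starts at byte offset 4 and occupies 8 bytes.
Bytes at offsets 4..11: EC 5E 03 FB 2A FD B0 6E.
Big-endian: lowest address holds the most-significant byte.
The bytes are already most-significant first: 0xEC5E03FB2AFDB06E.

0xEC5E03FB2AFDB06E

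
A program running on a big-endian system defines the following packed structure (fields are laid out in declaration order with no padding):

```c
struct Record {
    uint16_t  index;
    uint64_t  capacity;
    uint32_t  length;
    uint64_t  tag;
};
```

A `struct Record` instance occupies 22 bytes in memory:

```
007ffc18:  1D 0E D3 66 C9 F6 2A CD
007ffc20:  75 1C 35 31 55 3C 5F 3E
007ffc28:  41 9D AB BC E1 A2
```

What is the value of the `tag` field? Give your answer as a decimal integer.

6862995027606167970

`tag` follows `index` (2 B), `capacity` (8 B), `length` (4 B), so it starts at offset 2 + 8 + 4 = 14 and occupies 8 bytes.
Bytes at offsets 14..21: 5F 3E 41 9D AB BC E1 A2.
Big-endian: lowest address holds the most-significant byte.
The bytes are already most-significant first: 0x5F3E419DABBCE1A2.
0x5F3E419DABBCE1A2 = 6862995027606167970.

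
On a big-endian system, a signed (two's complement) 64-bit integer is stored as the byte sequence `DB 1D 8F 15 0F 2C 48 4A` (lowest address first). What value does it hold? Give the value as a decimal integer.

-2657810884467079094

Big-endian stores the most-significant byte at the lowest address.
The bytes are already most-significant first: 0xDB1D8F150F2C484A.
Top bit is set, so as a signed 64-bit value this is 0xDB1D8F150F2C484A − 2^64 = -2657810884467079094.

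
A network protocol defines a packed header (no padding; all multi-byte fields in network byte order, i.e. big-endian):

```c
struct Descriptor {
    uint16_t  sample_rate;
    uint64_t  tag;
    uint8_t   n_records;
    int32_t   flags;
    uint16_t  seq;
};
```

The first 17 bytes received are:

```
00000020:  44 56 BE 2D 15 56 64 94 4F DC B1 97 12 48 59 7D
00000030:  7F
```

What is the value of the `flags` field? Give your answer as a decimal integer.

-1760409511

`flags` follows `sample_rate` (2 B), `tag` (8 B), `n_records` (1 B), so it starts at offset 2 + 8 + 1 = 11 and occupies 4 bytes.
Bytes at offsets 11..14: 97 12 48 59.
Big-endian: lowest address holds the most-significant byte.
The bytes are already most-significant first: 0x97124859.
Top bit is set, so as a signed 32-bit value this is 0x97124859 − 2^32 = -1760409511.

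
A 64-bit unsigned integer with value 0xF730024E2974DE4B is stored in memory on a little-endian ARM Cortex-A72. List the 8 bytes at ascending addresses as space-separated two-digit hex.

Split into bytes (most-significant first): F7 30 02 4E 29 74 DE 4B.
Little-endian: lowest address holds the least-significant byte.
So at ascending addresses the bytes are 4B DE 74 29 4E 02 30 F7.

4B DE 74 29 4E 02 30 F7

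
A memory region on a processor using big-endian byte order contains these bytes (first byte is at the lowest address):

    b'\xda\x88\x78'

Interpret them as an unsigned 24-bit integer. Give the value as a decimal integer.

14321784

In big-endian order the high byte comes first in memory.
The bytes are already most-significant first: 0xDA8878.
0xDA8878 = 14321784.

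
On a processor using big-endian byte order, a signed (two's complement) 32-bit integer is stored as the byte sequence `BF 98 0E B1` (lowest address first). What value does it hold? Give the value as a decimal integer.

Big-endian stores the most-significant byte at the lowest address.
The bytes are already most-significant first: 0xBF980EB1.
Top bit is set, so as a signed 32-bit value this is 0xBF980EB1 − 2^32 = -1080553807.

-1080553807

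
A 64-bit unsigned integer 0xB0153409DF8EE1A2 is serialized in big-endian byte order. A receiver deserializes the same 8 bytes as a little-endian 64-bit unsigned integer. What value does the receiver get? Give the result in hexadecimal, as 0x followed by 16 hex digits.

Stored big-endian, the bytes at ascending addresses are B0 15 34 09 DF 8E E1 A2.
Read back as little-endian, the first byte is least significant, giving 0xA2E18EDF093415B0.

0xA2E18EDF093415B0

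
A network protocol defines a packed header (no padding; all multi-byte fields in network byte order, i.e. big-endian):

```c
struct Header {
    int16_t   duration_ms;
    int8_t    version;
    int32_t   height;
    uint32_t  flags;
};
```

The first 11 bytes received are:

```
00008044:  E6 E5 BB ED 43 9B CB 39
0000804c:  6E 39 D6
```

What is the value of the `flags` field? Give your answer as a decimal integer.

963525078

`flags` follows `duration_ms` (2 B), `version` (1 B), `height` (4 B), so it starts at offset 2 + 1 + 4 = 7 and occupies 4 bytes.
Bytes at offsets 7..10: 39 6E 39 D6.
Big-endian stores the most-significant byte at the lowest address.
The bytes are already most-significant first: 0x396E39D6.
0x396E39D6 = 963525078.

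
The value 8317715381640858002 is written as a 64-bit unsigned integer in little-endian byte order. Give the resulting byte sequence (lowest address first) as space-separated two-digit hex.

8317715381640858002 in hexadecimal, padded to 64 bits, is 0x736E761209818992.
Split into bytes (most-significant first): 73 6E 76 12 09 81 89 92.
Little-endian: lowest address holds the least-significant byte.
So at ascending addresses the bytes are 92 89 81 09 12 76 6E 73.

92 89 81 09 12 76 6E 73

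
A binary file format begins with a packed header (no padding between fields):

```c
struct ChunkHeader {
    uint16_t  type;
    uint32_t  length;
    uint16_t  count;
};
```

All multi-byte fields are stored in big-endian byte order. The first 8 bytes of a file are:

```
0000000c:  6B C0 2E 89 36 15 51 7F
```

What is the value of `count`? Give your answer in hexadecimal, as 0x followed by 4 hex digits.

`count` follows `type` (2 B), `length` (4 B), so it starts at offset 2 + 4 = 6 and occupies 2 bytes.
Bytes at offsets 6..7: 51 7F.
Big-endian stores the most-significant byte at the lowest address.
The bytes are already most-significant first: 0x517F.

0x517F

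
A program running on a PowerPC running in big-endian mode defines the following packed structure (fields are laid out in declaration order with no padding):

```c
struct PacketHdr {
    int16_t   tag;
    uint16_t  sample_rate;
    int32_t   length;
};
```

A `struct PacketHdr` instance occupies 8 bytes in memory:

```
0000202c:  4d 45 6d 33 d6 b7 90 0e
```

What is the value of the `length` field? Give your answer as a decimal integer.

-692613106

`length` follows `tag` (2 B), `sample_rate` (2 B), so it starts at offset 2 + 2 = 4 and occupies 4 bytes.
Bytes at offsets 4..7: D6 B7 90 0E.
Big-endian: lowest address holds the most-significant byte.
The bytes are already most-significant first: 0xD6B7900E.
Top bit is set, so as a signed 32-bit value this is 0xD6B7900E − 2^32 = -692613106.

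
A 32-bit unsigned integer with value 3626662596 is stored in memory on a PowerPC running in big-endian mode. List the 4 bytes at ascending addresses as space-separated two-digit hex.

3626662596 in hexadecimal, padded to 32 bits, is 0xD82A7AC4.
Split into bytes (most-significant first): D8 2A 7A C4.
Big-endian stores the most-significant byte at the lowest address.
So the memory order matches the most-significant-first order: D8 2A 7A C4.

D8 2A 7A C4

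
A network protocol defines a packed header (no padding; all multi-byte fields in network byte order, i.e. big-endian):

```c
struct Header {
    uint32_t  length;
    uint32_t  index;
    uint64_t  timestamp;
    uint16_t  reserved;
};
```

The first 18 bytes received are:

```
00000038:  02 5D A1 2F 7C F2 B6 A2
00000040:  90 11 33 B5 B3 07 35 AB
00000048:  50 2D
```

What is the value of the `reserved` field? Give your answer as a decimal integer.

`reserved` follows `length` (4 B), `index` (4 B), `timestamp` (8 B), so it starts at offset 4 + 4 + 8 = 16 and occupies 2 bytes.
Bytes at offsets 16..17: 50 2D.
Big-endian stores the most-significant byte at the lowest address.
The bytes are already most-significant first: 0x502D.
0x502D = 20525.

20525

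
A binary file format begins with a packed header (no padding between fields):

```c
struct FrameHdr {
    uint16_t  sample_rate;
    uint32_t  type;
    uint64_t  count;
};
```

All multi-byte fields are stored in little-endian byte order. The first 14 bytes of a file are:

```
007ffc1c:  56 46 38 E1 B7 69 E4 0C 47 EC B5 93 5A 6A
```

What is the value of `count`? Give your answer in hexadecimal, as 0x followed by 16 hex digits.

`count` follows `sample_rate` (2 B), `type` (4 B), so it starts at offset 2 + 4 = 6 and occupies 8 bytes.
Bytes at offsets 6..13: E4 0C 47 EC B5 93 5A 6A.
Little-endian: lowest address holds the least-significant byte.
Reassemble most-significant byte first: 6A 5A 93 B5 EC 47 0C E4 → 0x6A5A93B5EC470CE4.

0x6A5A93B5EC470CE4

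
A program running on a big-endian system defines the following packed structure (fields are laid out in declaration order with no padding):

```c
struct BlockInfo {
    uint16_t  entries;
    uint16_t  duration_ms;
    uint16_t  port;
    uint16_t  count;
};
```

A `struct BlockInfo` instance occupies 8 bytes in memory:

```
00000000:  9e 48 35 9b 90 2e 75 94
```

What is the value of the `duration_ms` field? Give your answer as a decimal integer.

`duration_ms` follows `entries` (2 bytes), so it starts at byte offset 2 and occupies 2 bytes.
Bytes at offsets 2..3: 35 9B.
Big-endian: lowest address holds the most-significant byte.
The bytes are already most-significant first: 0x359B.
0x359B = 13723.

13723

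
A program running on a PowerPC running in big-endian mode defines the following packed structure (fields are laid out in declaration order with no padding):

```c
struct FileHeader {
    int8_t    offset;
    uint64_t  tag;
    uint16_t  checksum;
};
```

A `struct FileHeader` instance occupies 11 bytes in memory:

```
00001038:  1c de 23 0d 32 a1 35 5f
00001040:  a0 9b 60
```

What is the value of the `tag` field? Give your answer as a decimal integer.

16006652011709030304

`tag` follows `offset` (1 byte), so it starts at byte offset 1 and occupies 8 bytes.
Bytes at offsets 1..8: DE 23 0D 32 A1 35 5F A0.
In big-endian order the high byte comes first in memory.
The bytes are already most-significant first: 0xDE230D32A1355FA0.
0xDE230D32A1355FA0 = 16006652011709030304.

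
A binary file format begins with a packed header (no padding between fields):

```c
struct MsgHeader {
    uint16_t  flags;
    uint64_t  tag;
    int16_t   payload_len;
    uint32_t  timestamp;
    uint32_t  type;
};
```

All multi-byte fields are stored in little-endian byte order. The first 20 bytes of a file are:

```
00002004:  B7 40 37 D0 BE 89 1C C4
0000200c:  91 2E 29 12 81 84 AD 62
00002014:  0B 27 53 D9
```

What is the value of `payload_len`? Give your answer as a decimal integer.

`payload_len` follows `flags` (2 B), `tag` (8 B), so it starts at offset 2 + 8 = 10 and occupies 2 bytes.
Bytes at offsets 10..11: 29 12.
In little-endian order the low byte comes first in memory.
Reassemble most-significant byte first: 12 29 → 0x1229.
0x1229 = 4649.

4649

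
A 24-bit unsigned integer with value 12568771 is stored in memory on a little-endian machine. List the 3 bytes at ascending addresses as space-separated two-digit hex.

C3 C8 BF

12568771 in hexadecimal, padded to 24 bits, is 0xBFC8C3.
Split into bytes (most-significant first): BF C8 C3.
In little-endian order the low byte comes first in memory.
So at ascending addresses the bytes are C3 C8 BF.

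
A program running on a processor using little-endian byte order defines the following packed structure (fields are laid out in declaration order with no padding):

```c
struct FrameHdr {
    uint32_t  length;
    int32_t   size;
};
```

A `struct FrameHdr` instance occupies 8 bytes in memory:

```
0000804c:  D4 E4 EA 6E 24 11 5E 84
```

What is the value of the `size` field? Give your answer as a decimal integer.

`size` follows `length` (4 bytes), so it starts at byte offset 4 and occupies 4 bytes.
Bytes at offsets 4..7: 24 11 5E 84.
Little-endian: lowest address holds the least-significant byte.
Reassemble most-significant byte first: 84 5E 11 24 → 0x845E1124.
Top bit is set, so as a signed 32-bit value this is 0x845E1124 − 2^32 = -2074210012.

-2074210012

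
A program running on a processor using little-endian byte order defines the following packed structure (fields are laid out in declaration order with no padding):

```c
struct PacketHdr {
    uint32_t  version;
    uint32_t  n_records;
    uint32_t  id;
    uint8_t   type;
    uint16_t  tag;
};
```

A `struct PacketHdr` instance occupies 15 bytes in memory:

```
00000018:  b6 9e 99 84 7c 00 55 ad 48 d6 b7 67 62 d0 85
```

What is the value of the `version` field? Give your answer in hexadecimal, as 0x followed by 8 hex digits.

`version` is the first field, at byte offset 0, occupying 4 bytes.
Bytes at offsets 0..3: B6 9E 99 84.
In little-endian order the low byte comes first in memory.
Reassemble most-significant byte first: 84 99 9E B6 → 0x84999EB6.

0x84999EB6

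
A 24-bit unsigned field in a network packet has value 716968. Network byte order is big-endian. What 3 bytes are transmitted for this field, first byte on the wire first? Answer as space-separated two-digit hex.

0A F0 A8

716968 in hexadecimal, padded to 24 bits, is 0x0AF0A8.
Split into bytes (most-significant first): 0A F0 A8.
Big-endian: lowest address holds the most-significant byte.
So the memory order matches the most-significant-first order: 0A F0 A8.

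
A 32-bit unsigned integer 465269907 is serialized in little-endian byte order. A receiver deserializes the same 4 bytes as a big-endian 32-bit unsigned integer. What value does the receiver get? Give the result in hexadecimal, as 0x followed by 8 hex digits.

0x9374BB1B

465269907 in 32-bit hexadecimal is 0x1BBB7493.
Stored little-endian, the bytes at ascending addresses are 93 74 BB 1B.
Read back as big-endian, the last byte is least significant, giving 0x9374BB1B.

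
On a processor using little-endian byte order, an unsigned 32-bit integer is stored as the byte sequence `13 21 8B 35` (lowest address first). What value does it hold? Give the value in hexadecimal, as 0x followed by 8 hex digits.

In little-endian order the low byte comes first in memory.
Reassemble most-significant byte first: 35 8B 21 13 → 0x358B2113.

0x358B2113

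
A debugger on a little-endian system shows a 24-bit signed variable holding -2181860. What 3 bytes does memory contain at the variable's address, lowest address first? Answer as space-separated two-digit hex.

Two's complement of -2181860 in 24 bits: 2181860 = 0x214AE4; invert → 0xDEB51B; add 1 → 0xDEB51C.
Split into bytes (most-significant first): DE B5 1C.
Little-endian stores the least-significant byte at the lowest address.
So at ascending addresses the bytes are 1C B5 DE.

1C B5 DE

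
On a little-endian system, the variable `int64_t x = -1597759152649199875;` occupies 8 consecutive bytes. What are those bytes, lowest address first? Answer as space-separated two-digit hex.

Two's complement of -1597759152649199875 in 64 bits: 1597759152649199875 = 0x162C617BEA48E103; invert → 0xE9D39E8415B71EFC; add 1 → 0xE9D39E8415B71EFD.
Split into bytes (most-significant first): E9 D3 9E 84 15 B7 1E FD.
Little-endian stores the least-significant byte at the lowest address.
So at ascending addresses the bytes are FD 1E B7 15 84 9E D3 E9.

FD 1E B7 15 84 9E D3 E9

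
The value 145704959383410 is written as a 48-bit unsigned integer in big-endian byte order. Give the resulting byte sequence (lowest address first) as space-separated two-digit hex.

84 84 94 58 97 72

145704959383410 in hexadecimal, padded to 48 bits, is 0x848494589772.
Split into bytes (most-significant first): 84 84 94 58 97 72.
Big-endian stores the most-significant byte at the lowest address.
So the memory order matches the most-significant-first order: 84 84 94 58 97 72.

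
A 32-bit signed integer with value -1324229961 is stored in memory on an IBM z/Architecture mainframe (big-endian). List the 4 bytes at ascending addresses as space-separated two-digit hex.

B1 11 DA B7

Two's complement of -1324229961 in 32 bits: 1324229961 = 0x4EEE2549; invert → 0xB111DAB6; add 1 → 0xB111DAB7.
Split into bytes (most-significant first): B1 11 DA B7.
Big-endian: lowest address holds the most-significant byte.
So the memory order matches the most-significant-first order: B1 11 DA B7.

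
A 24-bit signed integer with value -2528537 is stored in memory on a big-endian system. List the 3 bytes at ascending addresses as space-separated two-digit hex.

D9 6A E7

Two's complement of -2528537 in 24 bits: 2528537 = 0x269519; invert → 0xD96AE6; add 1 → 0xD96AE7.
Split into bytes (most-significant first): D9 6A E7.
Big-endian: lowest address holds the most-significant byte.
So the memory order matches the most-significant-first order: D9 6A E7.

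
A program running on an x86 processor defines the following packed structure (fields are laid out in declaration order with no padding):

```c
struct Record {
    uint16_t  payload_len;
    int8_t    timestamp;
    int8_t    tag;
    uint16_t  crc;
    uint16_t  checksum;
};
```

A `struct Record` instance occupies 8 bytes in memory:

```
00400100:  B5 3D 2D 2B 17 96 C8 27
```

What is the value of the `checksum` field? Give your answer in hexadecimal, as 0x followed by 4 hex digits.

`checksum` follows `payload_len` (2 B), `timestamp` (1 B), `tag` (1 B), `crc` (2 B), so it starts at offset 2 + 1 + 1 + 2 = 6 and occupies 2 bytes.
Bytes at offsets 6..7: C8 27.
In little-endian order the low byte comes first in memory.
Reassemble most-significant byte first: 27 C8 → 0x27C8.

0x27C8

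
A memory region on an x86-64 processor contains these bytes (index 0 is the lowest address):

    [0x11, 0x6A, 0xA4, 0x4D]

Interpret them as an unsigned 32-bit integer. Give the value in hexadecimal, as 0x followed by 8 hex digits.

0x4DA46A11

Little-endian stores the least-significant byte at the lowest address.
Reassemble most-significant byte first: 4D A4 6A 11 → 0x4DA46A11.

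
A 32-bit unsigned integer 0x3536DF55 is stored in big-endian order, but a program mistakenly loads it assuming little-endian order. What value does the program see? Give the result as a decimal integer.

1440691765

Stored big-endian, the bytes at ascending addresses are 35 36 DF 55.
Read back as little-endian, the first byte is least significant, giving 0x55DF3635.
0x55DF3635 = 1440691765.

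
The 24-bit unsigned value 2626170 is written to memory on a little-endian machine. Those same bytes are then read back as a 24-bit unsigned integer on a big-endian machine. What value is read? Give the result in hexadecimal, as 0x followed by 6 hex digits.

0x7A1228

2626170 in 24-bit hexadecimal is 0x28127A.
Stored little-endian, the bytes at ascending addresses are 7A 12 28.
Read back as big-endian, the last byte is least significant, giving 0x7A1228.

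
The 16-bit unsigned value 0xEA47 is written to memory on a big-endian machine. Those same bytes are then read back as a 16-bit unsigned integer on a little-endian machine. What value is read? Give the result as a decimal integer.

18410

Stored big-endian, the bytes at ascending addresses are EA 47.
Read back as little-endian, the first byte is least significant, giving 0x47EA.
0x47EA = 18410.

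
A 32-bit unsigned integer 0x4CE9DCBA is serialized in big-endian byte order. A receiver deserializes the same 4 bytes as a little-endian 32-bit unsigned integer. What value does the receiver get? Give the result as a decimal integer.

Stored big-endian, the bytes at ascending addresses are 4C E9 DC BA.
Read back as little-endian, the first byte is least significant, giving 0xBADCE94C.
0xBADCE94C = 3135039820.

3135039820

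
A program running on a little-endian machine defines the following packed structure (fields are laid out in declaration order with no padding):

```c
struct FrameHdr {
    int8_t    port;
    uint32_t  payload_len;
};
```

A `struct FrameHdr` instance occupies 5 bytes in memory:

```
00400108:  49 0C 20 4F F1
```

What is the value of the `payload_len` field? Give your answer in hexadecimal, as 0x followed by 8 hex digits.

`payload_len` follows `port` (1 byte), so it starts at byte offset 1 and occupies 4 bytes.
Bytes at offsets 1..4: 0C 20 4F F1.
Little-endian: lowest address holds the least-significant byte.
Reassemble most-significant byte first: F1 4F 20 0C → 0xF14F200C.

0xF14F200C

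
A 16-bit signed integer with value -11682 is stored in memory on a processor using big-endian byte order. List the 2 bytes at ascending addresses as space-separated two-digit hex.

Two's complement of -11682 in 16 bits: 11682 = 0x2DA2; invert → 0xD25D; add 1 → 0xD25E.
Split into bytes (most-significant first): D2 5E.
Big-endian stores the most-significant byte at the lowest address.
So the memory order matches the most-significant-first order: D2 5E.

D2 5E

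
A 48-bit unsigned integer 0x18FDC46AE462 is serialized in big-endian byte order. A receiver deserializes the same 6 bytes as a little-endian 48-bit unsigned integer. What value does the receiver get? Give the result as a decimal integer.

108733183360280

Stored big-endian, the bytes at ascending addresses are 18 FD C4 6A E4 62.
Read back as little-endian, the first byte is least significant, giving 0x62E46AC4FD18.
0x62E46AC4FD18 = 108733183360280.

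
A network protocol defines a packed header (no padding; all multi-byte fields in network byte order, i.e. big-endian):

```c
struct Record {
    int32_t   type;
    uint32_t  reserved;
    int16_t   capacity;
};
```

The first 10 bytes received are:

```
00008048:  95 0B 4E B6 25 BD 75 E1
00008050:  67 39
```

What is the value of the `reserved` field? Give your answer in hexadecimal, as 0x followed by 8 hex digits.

`reserved` follows `type` (4 bytes), so it starts at byte offset 4 and occupies 4 bytes.
Bytes at offsets 4..7: 25 BD 75 E1.
Big-endian stores the most-significant byte at the lowest address.
The bytes are already most-significant first: 0x25BD75E1.

0x25BD75E1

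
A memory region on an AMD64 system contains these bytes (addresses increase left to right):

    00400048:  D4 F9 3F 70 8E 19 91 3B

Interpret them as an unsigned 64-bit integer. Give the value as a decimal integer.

4292240019420084692

In little-endian order the low byte comes first in memory.
Reassemble most-significant byte first: 3B 91 19 8E 70 3F F9 D4 → 0x3B91198E703FF9D4.
0x3B91198E703FF9D4 = 4292240019420084692.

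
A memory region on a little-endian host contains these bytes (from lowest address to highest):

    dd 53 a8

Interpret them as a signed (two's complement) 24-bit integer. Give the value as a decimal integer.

-5745699

Little-endian stores the least-significant byte at the lowest address.
Reassemble most-significant byte first: A8 53 DD → 0xA853DD.
Top bit is set, so as a signed 24-bit value this is 0xA853DD − 2^24 = -5745699.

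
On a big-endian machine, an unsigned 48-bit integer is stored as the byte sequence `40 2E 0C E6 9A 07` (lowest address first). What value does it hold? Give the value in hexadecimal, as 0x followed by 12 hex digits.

0x402E0CE69A07

In big-endian order the high byte comes first in memory.
The bytes are already most-significant first: 0x402E0CE69A07.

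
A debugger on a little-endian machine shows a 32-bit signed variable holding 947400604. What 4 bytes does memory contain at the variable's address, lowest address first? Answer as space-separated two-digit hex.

947400604 in hexadecimal, padded to 32 bits, is 0x38782F9C.
Split into bytes (most-significant first): 38 78 2F 9C.
Little-endian: lowest address holds the least-significant byte.
So at ascending addresses the bytes are 9C 2F 78 38.

9C 2F 78 38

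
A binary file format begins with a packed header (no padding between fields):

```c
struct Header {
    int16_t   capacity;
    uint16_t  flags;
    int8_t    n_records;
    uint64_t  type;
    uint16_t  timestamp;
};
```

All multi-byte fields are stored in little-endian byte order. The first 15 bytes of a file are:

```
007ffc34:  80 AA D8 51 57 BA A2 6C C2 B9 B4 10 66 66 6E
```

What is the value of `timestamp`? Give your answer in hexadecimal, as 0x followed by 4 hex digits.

`timestamp` follows `capacity` (2 B), `flags` (2 B), `n_records` (1 B), `type` (8 B), so it starts at offset 2 + 2 + 1 + 8 = 13 and occupies 2 bytes.
Bytes at offsets 13..14: 66 6E.
Little-endian stores the least-significant byte at the lowest address.
Reassemble most-significant byte first: 6E 66 → 0x6E66.

0x6E66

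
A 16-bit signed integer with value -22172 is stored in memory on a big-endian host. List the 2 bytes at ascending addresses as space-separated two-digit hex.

A9 64

Two's complement of -22172 in 16 bits: 22172 = 0x569C; invert → 0xA963; add 1 → 0xA964.
Split into bytes (most-significant first): A9 64.
Big-endian: lowest address holds the most-significant byte.
So the memory order matches the most-significant-first order: A9 64.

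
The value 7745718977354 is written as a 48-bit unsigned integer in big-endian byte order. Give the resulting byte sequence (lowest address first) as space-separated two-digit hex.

7745718977354 in hexadecimal, padded to 48 bits, is 0x070B70D4034A.
Split into bytes (most-significant first): 07 0B 70 D4 03 4A.
Big-endian stores the most-significant byte at the lowest address.
So the memory order matches the most-significant-first order: 07 0B 70 D4 03 4A.

07 0B 70 D4 03 4A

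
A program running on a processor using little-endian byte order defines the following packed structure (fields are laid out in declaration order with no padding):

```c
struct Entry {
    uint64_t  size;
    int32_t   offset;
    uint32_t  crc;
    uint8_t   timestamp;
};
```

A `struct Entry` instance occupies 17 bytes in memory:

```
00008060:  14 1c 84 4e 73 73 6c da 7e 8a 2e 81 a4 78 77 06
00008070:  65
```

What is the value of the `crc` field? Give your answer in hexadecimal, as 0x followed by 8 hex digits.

0x067778A4

`crc` follows `size` (8 B), `offset` (4 B), so it starts at offset 8 + 4 = 12 and occupies 4 bytes.
Bytes at offsets 12..15: A4 78 77 06.
In little-endian order the low byte comes first in memory.
Reassemble most-significant byte first: 06 77 78 A4 → 0x067778A4.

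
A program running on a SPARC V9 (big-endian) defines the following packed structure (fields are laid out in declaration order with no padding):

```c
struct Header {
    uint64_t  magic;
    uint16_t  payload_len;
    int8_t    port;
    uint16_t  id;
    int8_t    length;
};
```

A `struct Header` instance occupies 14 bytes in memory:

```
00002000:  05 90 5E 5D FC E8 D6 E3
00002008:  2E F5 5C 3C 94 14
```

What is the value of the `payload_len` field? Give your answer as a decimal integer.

12021

`payload_len` follows `magic` (8 bytes), so it starts at byte offset 8 and occupies 2 bytes.
Bytes at offsets 8..9: 2E F5.
In big-endian order the high byte comes first in memory.
The bytes are already most-significant first: 0x2EF5.
0x2EF5 = 12021.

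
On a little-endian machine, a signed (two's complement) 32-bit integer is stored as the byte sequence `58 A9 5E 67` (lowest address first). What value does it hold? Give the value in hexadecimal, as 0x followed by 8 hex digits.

0x675EA958

Little-endian stores the least-significant byte at the lowest address.
Reassemble most-significant byte first: 67 5E A9 58 → 0x675EA958.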